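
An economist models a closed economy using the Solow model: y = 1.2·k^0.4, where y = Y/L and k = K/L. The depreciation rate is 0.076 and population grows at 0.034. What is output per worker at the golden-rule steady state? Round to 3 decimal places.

The effective depreciation rate is n + δ = 0.034 + 0.076 = 0.11.
Maximizing c = f(k) − (n+δ)·k gives f'(k) = n+δ, i.e. 0.4·1.2·k^(0.4−1) = 0.11, so k_gold = (0.4·1.2/0.11)^(1/0.6) ≈ 11.6524.
Output: y_gold = 1.2·k_gold^0.4 = 1.2·11.6524^0.4 ≈ 3.2044.

y_gold ≈ 3.204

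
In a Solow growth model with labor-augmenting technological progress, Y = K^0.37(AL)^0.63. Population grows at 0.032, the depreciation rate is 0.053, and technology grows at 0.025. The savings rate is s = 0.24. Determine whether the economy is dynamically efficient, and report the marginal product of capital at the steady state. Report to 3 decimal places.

dynamically efficient; MPK ≈ 0.170

The effective depreciation rate is n + g + δ = 0.032 + 0.025 + 0.053 = 0.11.
Steady-state k*: s·k^0.37 = 0.11·k gives k* = (0.24/0.11)^(1/0.63) ≈ 3.4499.
MPK = 0.37·3.4499^(-0.63) ≈ 0.1696.
MPK > n+g+δ = 0.11, so the economy is dynamically efficient (under-saving).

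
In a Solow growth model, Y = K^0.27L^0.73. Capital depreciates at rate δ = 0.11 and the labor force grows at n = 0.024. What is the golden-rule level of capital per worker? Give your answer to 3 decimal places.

The effective depreciation rate is n + δ = 0.024 + 0.11 = 0.134.
Maximizing c = f(k) − (n+δ)·k gives f'(k) = n+δ, i.e. 0.27·k^(0.27−1) = 0.134, so k_gold = (0.27/0.134)^(1/0.73) ≈ 2.6109.

k_gold ≈ 2.611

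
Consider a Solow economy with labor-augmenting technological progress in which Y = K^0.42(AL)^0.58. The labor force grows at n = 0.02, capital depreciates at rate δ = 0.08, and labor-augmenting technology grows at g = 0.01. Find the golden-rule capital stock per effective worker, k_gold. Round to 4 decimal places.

The effective depreciation rate is n + g + δ = 0.02 + 0.01 + 0.08 = 0.11.
Maximizing c = f(k) − (n+g+δ)·k gives f'(k) = n+g+δ, i.e. 0.42·k^(0.42−1) = 0.11, so k_gold = (0.42/0.11)^(1/0.58) ≈ 10.0740.

k_gold ≈ 10.0740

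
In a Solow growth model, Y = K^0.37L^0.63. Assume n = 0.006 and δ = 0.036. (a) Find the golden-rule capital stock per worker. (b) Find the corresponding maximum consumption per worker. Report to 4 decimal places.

The effective depreciation rate is n + δ = 0.006 + 0.036 = 0.042.
Maximizing c = f(k) − (n+δ)·k gives f'(k) = n+δ, i.e. 0.37·k^(0.37−1) = 0.042, so k_gold = (0.37/0.042)^(1/0.63) ≈ 31.6173.
y_gold = 31.6173^0.37 ≈ 3.5890; c_gold = y_gold − 0.042·k_gold ≈ 2.2611.

(a) k_gold ≈ 31.6173; (b) c_gold ≈ 2.2611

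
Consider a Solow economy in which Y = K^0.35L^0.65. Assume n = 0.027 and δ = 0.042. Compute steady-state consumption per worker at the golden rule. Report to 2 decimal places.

The effective depreciation rate is n + δ = 0.027 + 0.042 = 0.069.
Golden rule sets MPK = n+δ: 0.35·k^(0.35−1) = 0.069, so k_gold = (0.35/0.069)^(1/0.65) ≈ 12.1605.
y_gold = 12.1605^0.35 ≈ 2.3974.
c_gold = y_gold − (n+δ)·k_gold = 2.3974 − 0.069·12.1605 ≈ 1.5583.

c_gold ≈ 1.56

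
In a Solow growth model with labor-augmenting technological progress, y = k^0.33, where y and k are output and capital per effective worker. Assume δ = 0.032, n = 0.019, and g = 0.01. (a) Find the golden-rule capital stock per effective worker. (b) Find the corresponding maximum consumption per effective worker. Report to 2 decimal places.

(a) k_gold ≈ 12.43; (b) c_gold ≈ 1.54

Break-even investment rate: n + g + δ = 0.019 + 0.01 + 0.032 = 0.061.
Setting f'(k) = n+g+δ gives 0.33·k^(0.33−1) = 0.061, hence k_gold = (0.33/0.061)^(1/0.67) ≈ 12.4252.
y_gold = 12.4252^0.33 ≈ 2.2968; c_gold = y_gold − 0.061·k_gold ≈ 1.5388.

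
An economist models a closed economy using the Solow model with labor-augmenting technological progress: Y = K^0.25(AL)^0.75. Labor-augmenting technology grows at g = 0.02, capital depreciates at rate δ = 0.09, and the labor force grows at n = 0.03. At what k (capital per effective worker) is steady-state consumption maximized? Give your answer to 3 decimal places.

n + g + δ = 0.03 + 0.02 + 0.09 = 0.14.
Golden rule sets MPK = n+g+δ: 0.25·k^(0.25−1) = 0.14, so k_gold = (0.25/0.14)^(1/0.75) ≈ 2.1665.

k_gold ≈ 2.166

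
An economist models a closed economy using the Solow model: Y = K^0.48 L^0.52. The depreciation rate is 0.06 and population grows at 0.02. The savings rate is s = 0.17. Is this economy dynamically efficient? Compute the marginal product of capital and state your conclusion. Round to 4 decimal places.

Break-even investment rate: n + δ = 0.02 + 0.06 = 0.08.
Steady-state k*: s·k^0.48 = 0.08·k gives k* = (0.17/0.08)^(1/0.52) ≈ 4.2612.
MPK = 0.48·4.2612^(-0.52) ≈ 0.2259.
MPK > n+δ = 0.08, so the economy is dynamically efficient (under-saving).

dynamically efficient; MPK ≈ 0.2259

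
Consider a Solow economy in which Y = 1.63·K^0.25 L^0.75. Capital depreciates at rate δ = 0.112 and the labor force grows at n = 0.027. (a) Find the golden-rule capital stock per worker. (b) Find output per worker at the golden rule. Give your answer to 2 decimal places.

Break-even investment rate: n + δ = 0.027 + 0.112 = 0.139.
At the golden rule the marginal product of capital equals n+δ: 0.25·1.63·k^(0.25−1) = 0.139. Solving, k_gold = (0.25·1.63/0.139)^(1/0.75) ≈ 4.1958.
y_gold = 1.63·4.1958^0.25 ≈ 2.3329.

(a) k_gold ≈ 4.20; (b) y_gold ≈ 2.33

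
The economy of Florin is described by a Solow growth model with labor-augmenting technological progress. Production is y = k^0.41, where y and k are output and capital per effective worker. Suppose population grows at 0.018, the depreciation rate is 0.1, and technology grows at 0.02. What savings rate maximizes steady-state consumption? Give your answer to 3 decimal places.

s_gold = 0.410

Capital per effective worker breaks even when investment replaces (n + g + δ)·k; here n + g + δ = 0.138.
At the golden rule MPK = n+g+δ, and in any Cobb-Douglas steady state s = (n+g+δ)·k/y = MPK·k/y = capital's share 0.41.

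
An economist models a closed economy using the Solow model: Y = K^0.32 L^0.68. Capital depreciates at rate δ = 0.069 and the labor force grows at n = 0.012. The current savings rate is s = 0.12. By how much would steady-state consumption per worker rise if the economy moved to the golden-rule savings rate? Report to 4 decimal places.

Break-even investment rate: n + δ = 0.012 + 0.069 = 0.081.
Current steady state (s = 0.12): k* = (0.12/0.081)^(1/0.68) ≈ 1.7825, y* = 1.7825^0.32 ≈ 1.2032, c* = (1−0.12)·1.2032 ≈ 1.0588.
At the golden rule the marginal product of capital equals n+δ: 0.32·k^(0.32−1) = 0.081. Solving, k_gold = (0.32/0.081)^(1/0.68) ≈ 7.5413.
y_gold = 7.5413^0.32 ≈ 1.9089, c_gold = y_gold − 0.081·k_gold ≈ 1.2981.
Gain: Δc = 1.2981 − 1.0588 ≈ 0.2393.

Δc ≈ 0.2393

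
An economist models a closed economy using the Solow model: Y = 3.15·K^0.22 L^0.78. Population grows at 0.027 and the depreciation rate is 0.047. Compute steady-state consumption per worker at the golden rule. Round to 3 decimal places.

n + δ = 0.027 + 0.047 = 0.074.
Setting f'(k) = n+δ gives 0.22·3.15·k^(0.22−1) = 0.074, hence k_gold = (0.22·3.15/0.074)^(1/0.78) ≈ 17.6001.
y_gold = 3.15·17.6001^0.22 ≈ 5.9200.
c_gold = y_gold − (n+δ)·k_gold = 5.9200 − 0.074·17.6001 ≈ 4.6176.

c_gold ≈ 4.618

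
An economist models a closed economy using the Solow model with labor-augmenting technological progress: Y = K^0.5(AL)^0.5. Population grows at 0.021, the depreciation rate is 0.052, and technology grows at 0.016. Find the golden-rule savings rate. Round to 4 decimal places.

The effective depreciation rate is n + g + δ = 0.021 + 0.016 + 0.052 = 0.089.
At the golden rule MPK = n+g+δ, and in any Cobb-Douglas steady state s = (n+g+δ)·k/y = MPK·k/y = capital's share 0.5.

s_gold = 0.5000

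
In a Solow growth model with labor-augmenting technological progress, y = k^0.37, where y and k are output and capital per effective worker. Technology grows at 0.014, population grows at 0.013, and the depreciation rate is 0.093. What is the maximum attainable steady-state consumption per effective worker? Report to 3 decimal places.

Break-even investment rate: n + g + δ = 0.013 + 0.014 + 0.093 = 0.12.
At the golden rule the marginal product of capital equals n+g+δ: 0.37·k^(0.37−1) = 0.12. Solving, k_gold = (0.37/0.12)^(1/0.63) ≈ 5.9734.
y_gold = 5.9734^0.37 ≈ 1.9373.
c_gold = y_gold − (n+g+δ)·k_gold = 1.9373 − 0.12·5.9734 ≈ 1.2205.

c_gold ≈ 1.221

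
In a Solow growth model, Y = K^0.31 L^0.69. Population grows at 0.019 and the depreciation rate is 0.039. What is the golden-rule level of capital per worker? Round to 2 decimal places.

n + δ = 0.019 + 0.039 = 0.058.
Setting f'(k) = n+δ gives 0.31·k^(0.31−1) = 0.058, hence k_gold = (0.31/0.058)^(1/0.69) ≈ 11.3495.

k_gold ≈ 11.35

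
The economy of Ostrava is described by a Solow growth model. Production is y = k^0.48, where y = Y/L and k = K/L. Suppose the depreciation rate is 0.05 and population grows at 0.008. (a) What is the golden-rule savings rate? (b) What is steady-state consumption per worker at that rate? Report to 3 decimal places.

Break-even investment rate: n + δ = 0.008 + 0.05 = 0.058.
For Cobb-Douglas, s_gold equals capital's share: s_gold = 0.48.
At the golden rule the marginal product of capital equals n+δ: 0.48·k^(0.48−1) = 0.058. Solving, k_gold = (0.48/0.058)^(1/0.52) ≈ 58.2137.
y_gold = 58.2137^0.48 ≈ 7.0342; c_gold = (1−0.48)·y_gold ≈ 3.6578.

(a) s_gold = 0.480; (b) c_gold ≈ 3.658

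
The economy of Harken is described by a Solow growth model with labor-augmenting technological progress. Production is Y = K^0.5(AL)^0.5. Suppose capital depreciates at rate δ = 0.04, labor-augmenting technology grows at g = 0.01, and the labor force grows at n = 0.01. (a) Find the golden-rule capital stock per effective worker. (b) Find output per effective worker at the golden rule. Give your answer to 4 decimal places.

Capital per effective worker breaks even when investment replaces (n + g + δ)·k; here n + g + δ = 0.06.
At the golden rule the marginal product of capital equals n+g+δ: 0.5·k^(0.5−1) = 0.06. Solving, k_gold = (0.5/0.06)^(1/0.5) ≈ 69.4444.
y_gold = 69.4444^0.5 ≈ 8.3333.

(a) k_gold ≈ 69.4444; (b) y_gold ≈ 8.3333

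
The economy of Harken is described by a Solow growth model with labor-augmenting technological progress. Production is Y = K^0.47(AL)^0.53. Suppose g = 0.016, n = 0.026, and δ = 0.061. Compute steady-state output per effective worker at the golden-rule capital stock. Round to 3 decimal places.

y_gold ≈ 3.843

The effective depreciation rate is n + g + δ = 0.026 + 0.016 + 0.061 = 0.103.
Golden rule sets MPK = n+g+δ: 0.47·k^(0.47−1) = 0.103, so k_gold = (0.47/0.103)^(1/0.53) ≈ 17.5343.
Output: y_gold = k_gold^0.47 = 17.5343^0.47 ≈ 3.8426.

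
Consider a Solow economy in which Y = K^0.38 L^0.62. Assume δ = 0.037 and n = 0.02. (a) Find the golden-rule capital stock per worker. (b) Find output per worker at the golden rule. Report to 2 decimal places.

Capital per worker breaks even when investment replaces (n + δ)·k; here n + δ = 0.057.
Maximizing c = f(k) − (n+δ)·k gives f'(k) = n+δ, i.e. 0.38·k^(0.38−1) = 0.057, so k_gold = (0.38/0.057)^(1/0.62) ≈ 21.3248.
y_gold = 21.3248^0.38 ≈ 3.1987.

(a) k_gold ≈ 21.32; (b) y_gold ≈ 3.20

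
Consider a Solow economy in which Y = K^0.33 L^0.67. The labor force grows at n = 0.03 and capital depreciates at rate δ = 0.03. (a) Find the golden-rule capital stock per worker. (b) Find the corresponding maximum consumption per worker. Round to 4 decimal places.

n + δ = 0.03 + 0.03 = 0.06.
Setting f'(k) = n+δ gives 0.33·k^(0.33−1) = 0.06, hence k_gold = (0.33/0.06)^(1/0.67) ≈ 12.7356.
y_gold = 12.7356^0.33 ≈ 2.3156; c_gold = y_gold − 0.06·k_gold ≈ 1.5514.

(a) k_gold ≈ 12.7356; (b) c_gold ≈ 1.5514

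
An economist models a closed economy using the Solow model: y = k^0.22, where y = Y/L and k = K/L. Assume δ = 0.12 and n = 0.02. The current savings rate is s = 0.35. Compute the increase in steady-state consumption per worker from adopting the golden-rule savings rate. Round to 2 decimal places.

Δc ≈ 0.04

Break-even investment rate: n + δ = 0.02 + 0.12 = 0.14.
Current steady state (s = 0.35): k* = (0.35/0.14)^(1/0.78) ≈ 3.2373, y* = 3.2373^0.22 ≈ 1.2949, c* = (1−0.35)·1.2949 ≈ 0.8417.
Maximizing c = f(k) − (n+δ)·k gives f'(k) = n+δ, i.e. 0.22·k^(0.22−1) = 0.14, so k_gold = (0.22/0.14)^(1/0.78) ≈ 1.7851.
y_gold = 1.7851^0.22 ≈ 1.1360, c_gold = y_gold − 0.14·k_gold ≈ 0.8861.
Gain: Δc = 0.8861 − 0.8417 ≈ 0.0444.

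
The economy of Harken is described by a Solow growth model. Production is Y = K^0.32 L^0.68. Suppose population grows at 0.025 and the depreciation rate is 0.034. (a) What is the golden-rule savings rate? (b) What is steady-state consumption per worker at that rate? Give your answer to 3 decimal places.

(a) s_gold = 0.320; (b) c_gold ≈ 1.507

Break-even investment rate: n + δ = 0.025 + 0.034 = 0.059.
For Cobb-Douglas, s_gold equals capital's share: s_gold = 0.32.
Maximizing c = f(k) − (n+δ)·k gives f'(k) = n+δ, i.e. 0.32·k^(0.32−1) = 0.059, so k_gold = (0.32/0.059)^(1/0.68) ≈ 12.0185.
y_gold = 12.0185^0.32 ≈ 2.2159; c_gold = (1−0.32)·y_gold ≈ 1.5068.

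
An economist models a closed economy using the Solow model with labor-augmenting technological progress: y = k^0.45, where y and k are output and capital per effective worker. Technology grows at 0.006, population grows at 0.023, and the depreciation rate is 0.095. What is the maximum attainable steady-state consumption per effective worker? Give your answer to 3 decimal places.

c_gold ≈ 1.579

The effective depreciation rate is n + g + δ = 0.023 + 0.006 + 0.095 = 0.124.
Maximizing c = f(k) − (n+g+δ)·k gives f'(k) = n+g+δ, i.e. 0.45·k^(0.45−1) = 0.124, so k_gold = (0.45/0.124)^(1/0.55) ≈ 10.4184.
y_gold = 10.4184^0.45 ≈ 2.8709.
c_gold = y_gold − (n+g+δ)·k_gold = 2.8709 − 0.124·10.4184 ≈ 1.5790.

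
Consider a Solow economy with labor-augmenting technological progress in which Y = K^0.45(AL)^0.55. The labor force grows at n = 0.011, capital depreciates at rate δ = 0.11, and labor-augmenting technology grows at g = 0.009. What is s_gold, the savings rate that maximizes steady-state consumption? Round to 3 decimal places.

Break-even investment rate: n + g + δ = 0.011 + 0.009 + 0.11 = 0.13.
At the golden rule MPK = n+g+δ, and in any Cobb-Douglas steady state s = (n+g+δ)·k/y = MPK·k/y = capital's share 0.45.

s_gold = 0.450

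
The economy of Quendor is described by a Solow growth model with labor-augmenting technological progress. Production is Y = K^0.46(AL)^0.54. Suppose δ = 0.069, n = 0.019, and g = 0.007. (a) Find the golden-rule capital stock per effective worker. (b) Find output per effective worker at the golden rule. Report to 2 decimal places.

n + g + δ = 0.019 + 0.007 + 0.069 = 0.095.
Setting f'(k) = n+g+δ gives 0.46·k^(0.46−1) = 0.095, hence k_gold = (0.46/0.095)^(1/0.54) ≈ 18.5602.
y_gold = 18.5602^0.46 ≈ 3.8331.

(a) k_gold ≈ 18.56; (b) y_gold ≈ 3.83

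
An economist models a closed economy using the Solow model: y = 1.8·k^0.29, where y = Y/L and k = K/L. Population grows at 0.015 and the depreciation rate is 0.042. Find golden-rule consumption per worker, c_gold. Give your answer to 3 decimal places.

n + δ = 0.015 + 0.042 = 0.057.
Maximizing c = f(k) − (n+δ)·k gives f'(k) = n+δ, i.e. 0.29·1.8·k^(0.29−1) = 0.057, so k_gold = (0.29·1.8/0.057)^(1/0.71) ≈ 22.6278.
y_gold = 1.8·22.6278^0.29 ≈ 4.4475.
c_gold = y_gold − (n+δ)·k_gold = 4.4475 − 0.057·22.6278 ≈ 3.1577.

c_gold ≈ 3.158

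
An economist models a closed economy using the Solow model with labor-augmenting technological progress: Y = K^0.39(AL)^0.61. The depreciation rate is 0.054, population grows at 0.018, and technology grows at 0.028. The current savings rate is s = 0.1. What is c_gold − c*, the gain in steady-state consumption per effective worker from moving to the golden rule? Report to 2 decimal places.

Δc ≈ 0.56

The effective depreciation rate is n + g + δ = 0.018 + 0.028 + 0.054 = 0.1.
Current steady state (s = 0.1): k* = (0.1/0.1)^(1/0.61) ≈ 1.0000, y* = 1.0000^0.39 ≈ 1.0000, c* = (1−0.1)·1.0000 ≈ 0.9000.
Maximizing c = f(k) − (n+g+δ)·k gives f'(k) = n+g+δ, i.e. 0.39·k^(0.39−1) = 0.1, so k_gold = (0.39/0.1)^(1/0.61) ≈ 9.3102.
y_gold = 9.3102^0.39 ≈ 2.3872, c_gold = y_gold − 0.1·k_gold ≈ 1.4562.
Gain: Δc = 1.4562 − 0.9000 ≈ 0.5562.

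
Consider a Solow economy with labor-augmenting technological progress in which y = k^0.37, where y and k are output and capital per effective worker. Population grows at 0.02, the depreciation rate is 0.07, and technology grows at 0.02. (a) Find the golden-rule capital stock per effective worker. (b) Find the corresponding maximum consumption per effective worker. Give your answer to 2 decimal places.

Break-even investment rate: n + g + δ = 0.02 + 0.02 + 0.07 = 0.11.
At the golden rule the marginal product of capital equals n+g+δ: 0.37·k^(0.37−1) = 0.11. Solving, k_gold = (0.37/0.11)^(1/0.63) ≈ 6.8581.
y_gold = 6.8581^0.37 ≈ 2.0389; c_gold = y_gold − 0.11·k_gold ≈ 1.2845.

(a) k_gold ≈ 6.86; (b) c_gold ≈ 1.28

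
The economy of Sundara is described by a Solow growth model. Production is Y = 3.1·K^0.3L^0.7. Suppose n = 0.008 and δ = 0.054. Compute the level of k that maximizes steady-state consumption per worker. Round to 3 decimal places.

Capital per worker breaks even when investment replaces (n + δ)·k; here n + δ = 0.062.
Golden rule sets MPK = n+δ: 0.3·3.1·k^(0.3−1) = 0.062, so k_gold = (0.3·3.1/0.062)^(1/0.7) ≈ 47.8774.

k_gold ≈ 47.877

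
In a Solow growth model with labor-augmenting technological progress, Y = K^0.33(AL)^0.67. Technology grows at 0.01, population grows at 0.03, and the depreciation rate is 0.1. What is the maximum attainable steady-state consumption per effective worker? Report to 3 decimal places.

c_gold ≈ 1.022

Break-even investment rate: n + g + δ = 0.03 + 0.01 + 0.1 = 0.14.
At the golden rule the marginal product of capital equals n+g+δ: 0.33·k^(0.33−1) = 0.14. Solving, k_gold = (0.33/0.14)^(1/0.67) ≈ 3.5958.
y_gold = 3.5958^0.33 ≈ 1.5255.
c_gold = y_gold − (n+g+δ)·k_gold = 1.5255 − 0.14·3.5958 ≈ 1.0221.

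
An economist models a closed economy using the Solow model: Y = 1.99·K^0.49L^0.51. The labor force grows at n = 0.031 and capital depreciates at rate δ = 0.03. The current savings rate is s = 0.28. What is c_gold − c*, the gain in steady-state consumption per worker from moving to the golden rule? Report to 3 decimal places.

Δc ≈ 2.552

n + δ = 0.031 + 0.03 = 0.061.
Current steady state (s = 0.28): k* = (0.28·1.99/0.061)^(1/0.51) ≈ 76.5048, y* = 1.99·76.5048^0.49 ≈ 16.6671, c* = (1−0.28)·16.6671 ≈ 12.0003.
Setting f'(k) = n+δ gives 0.49·1.99·k^(0.49−1) = 0.061, hence k_gold = (0.49·1.99/0.061)^(1/0.51) ≈ 229.2102.
y_gold = 1.99·229.2102^0.49 ≈ 28.5343, c_gold = y_gold − 0.061·k_gold ≈ 14.5525.
Gain: Δc = 14.5525 − 12.0003 ≈ 2.5522.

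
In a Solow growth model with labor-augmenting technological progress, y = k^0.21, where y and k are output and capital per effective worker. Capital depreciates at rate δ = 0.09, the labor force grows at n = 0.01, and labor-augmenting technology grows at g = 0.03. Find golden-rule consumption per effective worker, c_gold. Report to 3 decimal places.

c_gold ≈ 0.897

Break-even investment rate: n + g + δ = 0.01 + 0.03 + 0.09 = 0.13.
At the golden rule the marginal product of capital equals n+g+δ: 0.21·k^(0.21−1) = 0.13. Solving, k_gold = (0.21/0.13)^(1/0.79) ≈ 1.8350.
y_gold = 1.8350^0.21 ≈ 1.1360.
c_gold = y_gold − (n+g+δ)·k_gold = 1.1360 − 0.13·1.8350 ≈ 0.8974.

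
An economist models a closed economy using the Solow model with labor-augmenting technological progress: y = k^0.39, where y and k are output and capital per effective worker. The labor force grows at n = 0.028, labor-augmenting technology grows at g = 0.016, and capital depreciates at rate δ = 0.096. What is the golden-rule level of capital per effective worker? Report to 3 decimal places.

k_gold ≈ 5.363

Capital per effective worker breaks even when investment replaces (n + g + δ)·k; here n + g + δ = 0.14.
Setting f'(k) = n+g+δ gives 0.39·k^(0.39−1) = 0.14, hence k_gold = (0.39/0.14)^(1/0.61) ≈ 5.3630.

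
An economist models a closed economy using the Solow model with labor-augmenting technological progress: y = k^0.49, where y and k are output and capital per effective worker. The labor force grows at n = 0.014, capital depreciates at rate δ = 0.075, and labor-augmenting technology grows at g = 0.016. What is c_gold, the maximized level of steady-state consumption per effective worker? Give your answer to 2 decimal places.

n + g + δ = 0.014 + 0.016 + 0.075 = 0.105.
Golden rule sets MPK = n+g+δ: 0.49·k^(0.49−1) = 0.105, so k_gold = (0.49/0.105)^(1/0.51) ≈ 20.5011.
y_gold = 20.5011^0.49 ≈ 4.3931.
c_gold = y_gold − (n+g+δ)·k_gold = 4.3931 − 0.105·20.5011 ≈ 2.2405.

c_gold ≈ 2.24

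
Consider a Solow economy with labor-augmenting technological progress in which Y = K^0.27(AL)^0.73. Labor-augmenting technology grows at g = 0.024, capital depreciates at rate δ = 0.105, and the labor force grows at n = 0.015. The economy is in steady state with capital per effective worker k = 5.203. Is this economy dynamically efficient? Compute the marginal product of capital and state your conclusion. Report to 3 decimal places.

Break-even investment rate: n + g + δ = 0.015 + 0.024 + 0.105 = 0.144.
MPK = 0.27·k^(0.27−1) = 0.27·5.203^(-0.73) ≈ 0.0810.
MPK < 0.144, so the economy is dynamically inefficient (over-saving).

dynamically inefficient; MPK ≈ 0.081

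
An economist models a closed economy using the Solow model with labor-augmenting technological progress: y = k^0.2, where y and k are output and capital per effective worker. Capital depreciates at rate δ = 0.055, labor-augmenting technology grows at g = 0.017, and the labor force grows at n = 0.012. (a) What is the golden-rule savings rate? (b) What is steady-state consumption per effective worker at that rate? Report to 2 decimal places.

(a) s_gold = 0.20; (b) c_gold ≈ 0.99

The effective depreciation rate is n + g + δ = 0.012 + 0.017 + 0.055 = 0.084.
For Cobb-Douglas, s_gold equals capital's share: s_gold = 0.2.
Setting f'(k) = n+g+δ gives 0.2·k^(0.2−1) = 0.084, hence k_gold = (0.2/0.084)^(1/0.8) ≈ 2.9576.
y_gold = 2.9576^0.2 ≈ 1.2422; c_gold = (1−0.2)·y_gold ≈ 0.9938.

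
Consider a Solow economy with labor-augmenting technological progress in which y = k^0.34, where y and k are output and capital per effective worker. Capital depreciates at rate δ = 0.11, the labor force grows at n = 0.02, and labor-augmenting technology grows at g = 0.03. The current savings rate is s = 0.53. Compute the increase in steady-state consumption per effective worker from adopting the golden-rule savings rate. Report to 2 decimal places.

Capital per effective worker breaks even when investment replaces (n + g + δ)·k; here n + g + δ = 0.16.
Current steady state (s = 0.53): k* = (0.53/0.16)^(1/0.66) ≈ 6.1392, y* = 6.1392^0.34 ≈ 1.8534, c* = (1−0.53)·1.8534 ≈ 0.8711.
Golden rule sets MPK = n+g+δ: 0.34·k^(0.34−1) = 0.16, so k_gold = (0.34/0.16)^(1/0.66) ≈ 3.1333.
y_gold = 3.1333^0.34 ≈ 1.4745, c_gold = y_gold − 0.16·k_gold ≈ 0.9732.
Gain: Δc = 0.9732 − 0.8711 ≈ 0.1021.

Δc ≈ 0.10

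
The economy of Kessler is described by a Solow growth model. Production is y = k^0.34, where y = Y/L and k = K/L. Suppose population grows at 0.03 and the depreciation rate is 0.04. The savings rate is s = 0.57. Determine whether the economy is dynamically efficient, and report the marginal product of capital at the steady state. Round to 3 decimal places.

dynamically inefficient; MPK ≈ 0.042

Break-even investment rate: n + δ = 0.03 + 0.04 = 0.07.
Steady-state k*: s·k^0.34 = 0.07·k gives k* = (0.57/0.07)^(1/0.66) ≈ 23.9864.
MPK = 0.34·23.9864^(-0.66) ≈ 0.0418.
MPK < n+δ = 0.07, so the economy is dynamically inefficient (over-saving).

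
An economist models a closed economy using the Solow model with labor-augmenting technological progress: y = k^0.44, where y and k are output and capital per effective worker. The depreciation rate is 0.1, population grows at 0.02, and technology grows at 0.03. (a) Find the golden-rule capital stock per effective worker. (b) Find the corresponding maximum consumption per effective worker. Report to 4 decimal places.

(a) k_gold ≈ 6.8324; (b) c_gold ≈ 1.3044

n + g + δ = 0.02 + 0.03 + 0.1 = 0.15.
Setting f'(k) = n+g+δ gives 0.44·k^(0.44−1) = 0.15, hence k_gold = (0.44/0.15)^(1/0.56) ≈ 6.8324.
y_gold = 6.8324^0.44 ≈ 2.3292; c_gold = y_gold − 0.15·k_gold ≈ 1.3044.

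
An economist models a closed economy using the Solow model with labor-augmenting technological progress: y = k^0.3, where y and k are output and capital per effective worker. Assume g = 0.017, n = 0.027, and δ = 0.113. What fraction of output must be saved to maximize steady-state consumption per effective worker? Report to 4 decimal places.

n + g + δ = 0.027 + 0.017 + 0.113 = 0.157.
At the golden rule MPK = n+g+δ, and in any Cobb-Douglas steady state s = (n+g+δ)·k/y = MPK·k/y = capital's share 0.3.

s_gold = 0.3000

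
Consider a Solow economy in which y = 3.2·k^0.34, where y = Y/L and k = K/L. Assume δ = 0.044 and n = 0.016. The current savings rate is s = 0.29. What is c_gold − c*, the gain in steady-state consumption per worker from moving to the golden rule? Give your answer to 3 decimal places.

Δc ≈ 0.083

n + δ = 0.016 + 0.044 = 0.06.
Current steady state (s = 0.29): k* = (0.29·3.2/0.06)^(1/0.66) ≈ 63.4039, y* = 3.2·63.4039^0.34 ≈ 13.1181, c* = (1−0.29)·13.1181 ≈ 9.3138.
Golden rule sets MPK = n+δ: 0.34·3.2·k^(0.34−1) = 0.06, so k_gold = (0.34·3.2/0.06)^(1/0.66) ≈ 80.6834.
y_gold = 3.2·80.6834^0.34 ≈ 14.2383, c_gold = y_gold − 0.06·k_gold ≈ 9.3972.
Gain: Δc = 9.3972 − 9.3138 ≈ 0.0834.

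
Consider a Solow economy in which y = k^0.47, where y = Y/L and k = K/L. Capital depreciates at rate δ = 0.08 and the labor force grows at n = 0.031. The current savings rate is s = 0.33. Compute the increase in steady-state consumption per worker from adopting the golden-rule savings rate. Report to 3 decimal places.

Δc ≈ 0.145

Break-even investment rate: n + δ = 0.031 + 0.08 = 0.111.
Current steady state (s = 0.33): k* = (0.33/0.111)^(1/0.53) ≈ 7.8129, y* = 7.8129^0.47 ≈ 2.6280, c* = (1−0.33)·2.6280 ≈ 1.7607.
Golden rule sets MPK = n+δ: 0.47·k^(0.47−1) = 0.111, so k_gold = (0.47/0.111)^(1/0.53) ≈ 15.2263.
y_gold = 15.2263^0.47 ≈ 3.5960, c_gold = y_gold − 0.111·k_gold ≈ 1.9059.
Gain: Δc = 1.9059 − 1.7607 ≈ 0.1451.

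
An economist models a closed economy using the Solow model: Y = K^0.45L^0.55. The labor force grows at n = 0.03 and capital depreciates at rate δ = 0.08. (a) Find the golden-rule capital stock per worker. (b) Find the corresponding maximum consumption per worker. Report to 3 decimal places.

(a) k_gold ≈ 12.954; (b) c_gold ≈ 1.742

Break-even investment rate: n + δ = 0.03 + 0.08 = 0.11.
Golden rule sets MPK = n+δ: 0.45·k^(0.45−1) = 0.11, so k_gold = (0.45/0.11)^(1/0.55) ≈ 12.9539.
y_gold = 12.9539^0.45 ≈ 3.1665; c_gold = y_gold − 0.11·k_gold ≈ 1.7416.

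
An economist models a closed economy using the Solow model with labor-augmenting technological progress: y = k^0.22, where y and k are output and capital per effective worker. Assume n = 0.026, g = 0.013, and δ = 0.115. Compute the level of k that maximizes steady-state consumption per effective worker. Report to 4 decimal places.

n + g + δ = 0.026 + 0.013 + 0.115 = 0.154.
Setting f'(k) = n+g+δ gives 0.22·k^(0.22−1) = 0.154, hence k_gold = (0.22/0.154)^(1/0.78) ≈ 1.5798.

k_gold ≈ 1.5798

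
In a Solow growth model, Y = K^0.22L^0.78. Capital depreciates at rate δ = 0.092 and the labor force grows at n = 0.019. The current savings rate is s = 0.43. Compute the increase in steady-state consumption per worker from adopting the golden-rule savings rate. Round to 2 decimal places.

Capital per worker breaks even when investment replaces (n + δ)·k; here n + δ = 0.111.
Current steady state (s = 0.43): k* = (0.43/0.111)^(1/0.78) ≈ 5.6759, y* = 5.6759^0.22 ≈ 1.4652, c* = (1−0.43)·1.4652 ≈ 0.8351.
Maximizing c = f(k) − (n+δ)·k gives f'(k) = n+δ, i.e. 0.22·k^(0.22−1) = 0.111, so k_gold = (0.22/0.111)^(1/0.78) ≈ 2.4038.
y_gold = 2.4038^0.22 ≈ 1.2128, c_gold = y_gold − 0.111·k_gold ≈ 0.9460.
Gain: Δc = 0.9460 − 0.8351 ≈ 0.1109.

Δc ≈ 0.11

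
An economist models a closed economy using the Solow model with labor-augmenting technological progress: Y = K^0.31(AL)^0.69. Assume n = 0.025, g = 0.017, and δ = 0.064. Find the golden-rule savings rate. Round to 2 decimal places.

s_gold = 0.31

n + g + δ = 0.025 + 0.017 + 0.064 = 0.106.
At the golden rule MPK = n+g+δ, and in any Cobb-Douglas steady state s = (n+g+δ)·k/y = MPK·k/y = capital's share 0.31.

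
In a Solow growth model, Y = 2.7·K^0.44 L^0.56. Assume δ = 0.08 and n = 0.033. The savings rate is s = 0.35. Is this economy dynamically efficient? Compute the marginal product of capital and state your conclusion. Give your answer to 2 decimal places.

n + δ = 0.033 + 0.08 = 0.113.
Steady-state k*: s·A·k^0.44 = 0.113·k gives k* = (0.35·2.7/0.113)^(1/0.56) ≈ 44.3670.
MPK = 0.44·2.7·44.3670^(-0.56) ≈ 0.1421.
MPK > n+δ = 0.113, so the economy is dynamically efficient (under-saving).

dynamically efficient; MPK ≈ 0.14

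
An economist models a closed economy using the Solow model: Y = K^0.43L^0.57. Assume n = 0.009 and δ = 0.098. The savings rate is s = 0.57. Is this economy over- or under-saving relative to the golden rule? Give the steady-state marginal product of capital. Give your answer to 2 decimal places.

over-saving; MPK ≈ 0.08

Capital per worker breaks even when investment replaces (n + δ)·k; here n + δ = 0.107.
Steady-state k*: s·k^0.43 = 0.107·k gives k* = (0.57/0.107)^(1/0.57) ≈ 18.8168.
MPK = 0.43·18.8168^(-0.57) ≈ 0.0807.
MPK < n+δ = 0.107, so the economy is dynamically inefficient (over-saving).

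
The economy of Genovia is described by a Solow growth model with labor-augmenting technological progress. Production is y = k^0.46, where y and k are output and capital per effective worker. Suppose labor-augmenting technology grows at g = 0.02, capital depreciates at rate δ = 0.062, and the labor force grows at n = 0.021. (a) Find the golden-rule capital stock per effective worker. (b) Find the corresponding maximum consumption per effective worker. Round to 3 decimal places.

Capital per effective worker breaks even when investment replaces (n + g + δ)·k; here n + g + δ = 0.103.
Maximizing c = f(k) − (n+g+δ)·k gives f'(k) = n+g+δ, i.e. 0.46·k^(0.46−1) = 0.103, so k_gold = (0.46/0.103)^(1/0.54) ≈ 15.9793.
y_gold = 15.9793^0.46 ≈ 3.5780; c_gold = y_gold − 0.103·k_gold ≈ 1.9321.

(a) k_gold ≈ 15.979; (b) c_gold ≈ 1.932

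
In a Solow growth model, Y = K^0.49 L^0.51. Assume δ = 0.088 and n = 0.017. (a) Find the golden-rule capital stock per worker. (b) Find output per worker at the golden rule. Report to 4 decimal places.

Break-even investment rate: n + δ = 0.017 + 0.088 = 0.105.
Maximizing c = f(k) − (n+δ)·k gives f'(k) = n+δ, i.e. 0.49·k^(0.49−1) = 0.105, so k_gold = (0.49/0.105)^(1/0.51) ≈ 20.5011.
y_gold = 20.5011^0.49 ≈ 4.3931.

(a) k_gold ≈ 20.5011; (b) y_gold ≈ 4.3931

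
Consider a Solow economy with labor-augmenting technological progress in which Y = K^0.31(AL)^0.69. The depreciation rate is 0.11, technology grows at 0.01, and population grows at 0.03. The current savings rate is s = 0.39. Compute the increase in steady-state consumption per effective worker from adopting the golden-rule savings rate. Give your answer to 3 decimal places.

Δc ≈ 0.019

n + g + δ = 0.03 + 0.01 + 0.11 = 0.15.
Current steady state (s = 0.39): k* = (0.39/0.15)^(1/0.69) ≈ 3.9940, y* = 3.9940^0.31 ≈ 1.5362, c* = (1−0.39)·1.5362 ≈ 0.9371.
Setting f'(k) = n+g+δ gives 0.31·k^(0.31−1) = 0.15, hence k_gold = (0.31/0.15)^(1/0.69) ≈ 2.8636.
y_gold = 2.8636^0.31 ≈ 1.3856, c_gold = y_gold − 0.15·k_gold ≈ 0.9561.
Gain: Δc = 0.9561 − 0.9371 ≈ 0.0190.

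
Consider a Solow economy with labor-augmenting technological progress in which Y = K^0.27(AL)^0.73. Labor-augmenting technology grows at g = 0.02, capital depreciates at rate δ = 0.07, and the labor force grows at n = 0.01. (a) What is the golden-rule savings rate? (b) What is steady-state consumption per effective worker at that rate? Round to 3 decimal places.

(a) s_gold = 0.270; (b) c_gold ≈ 1.054

The effective depreciation rate is n + g + δ = 0.01 + 0.02 + 0.07 = 0.1.
For Cobb-Douglas, s_gold equals capital's share: s_gold = 0.27.
Golden rule sets MPK = n+g+δ: 0.27·k^(0.27−1) = 0.1, so k_gold = (0.27/0.1)^(1/0.73) ≈ 3.8986.
y_gold = 3.8986^0.27 ≈ 1.4439; c_gold = (1−0.27)·y_gold ≈ 1.0541.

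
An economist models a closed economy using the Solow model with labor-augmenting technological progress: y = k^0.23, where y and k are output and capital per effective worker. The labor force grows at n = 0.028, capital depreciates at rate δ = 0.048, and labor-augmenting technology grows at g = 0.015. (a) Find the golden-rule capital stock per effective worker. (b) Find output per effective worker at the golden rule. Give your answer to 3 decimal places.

(a) k_gold ≈ 3.334; (b) y_gold ≈ 1.319

The effective depreciation rate is n + g + δ = 0.028 + 0.015 + 0.048 = 0.091.
Maximizing c = f(k) − (n+g+δ)·k gives f'(k) = n+g+δ, i.e. 0.23·k^(0.23−1) = 0.091, so k_gold = (0.23/0.091)^(1/0.77) ≈ 3.3340.
y_gold = 3.3340^0.23 ≈ 1.3191.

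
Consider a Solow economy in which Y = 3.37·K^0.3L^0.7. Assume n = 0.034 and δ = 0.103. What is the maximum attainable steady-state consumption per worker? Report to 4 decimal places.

Break-even investment rate: n + δ = 0.034 + 0.103 = 0.137.
Golden rule sets MPK = n+δ: 0.3·3.37·k^(0.3−1) = 0.137, so k_gold = (0.3·3.37/0.137)^(1/0.7) ≈ 17.3798.
y_gold = 3.37·17.3798^0.3 ≈ 7.9368.
c_gold = y_gold − (n+δ)·k_gold = 7.9368 − 0.137·17.3798 ≈ 5.5557.

c_gold ≈ 5.5557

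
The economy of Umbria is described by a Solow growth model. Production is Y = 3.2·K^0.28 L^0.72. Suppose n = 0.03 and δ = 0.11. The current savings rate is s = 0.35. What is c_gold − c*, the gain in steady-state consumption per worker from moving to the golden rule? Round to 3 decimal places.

Δc ≈ 0.073

Capital per worker breaks even when investment replaces (n + δ)·k; here n + δ = 0.14.
Current steady state (s = 0.35): k* = (0.35·3.2/0.14)^(1/0.72) ≈ 17.9594, y* = 3.2·17.9594^0.28 ≈ 7.1838, c* = (1−0.35)·7.1838 ≈ 4.6694.
Setting f'(k) = n+δ gives 0.28·3.2·k^(0.28−1) = 0.14, hence k_gold = (0.28·3.2/0.14)^(1/0.72) ≈ 13.1733.
y_gold = 3.2·13.1733^0.28 ≈ 6.5866, c_gold = y_gold − 0.14·k_gold ≈ 4.7424.
Gain: Δc = 4.7424 − 4.6694 ≈ 0.0729.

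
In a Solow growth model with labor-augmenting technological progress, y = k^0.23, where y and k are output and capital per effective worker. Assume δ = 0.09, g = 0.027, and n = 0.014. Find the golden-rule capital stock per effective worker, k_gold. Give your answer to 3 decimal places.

k_gold ≈ 2.077

Break-even investment rate: n + g + δ = 0.014 + 0.027 + 0.09 = 0.131.
Setting f'(k) = n+g+δ gives 0.23·k^(0.23−1) = 0.131, hence k_gold = (0.23/0.131)^(1/0.77) ≈ 2.0772.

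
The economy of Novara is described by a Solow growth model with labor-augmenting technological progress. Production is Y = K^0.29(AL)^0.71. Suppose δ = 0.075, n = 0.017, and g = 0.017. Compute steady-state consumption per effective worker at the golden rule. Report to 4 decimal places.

Capital per effective worker breaks even when investment replaces (n + g + δ)·k; here n + g + δ = 0.109.
Golden rule sets MPK = n+g+δ: 0.29·k^(0.29−1) = 0.109, so k_gold = (0.29/0.109)^(1/0.71) ≈ 3.9678.
y_gold = 3.9678^0.29 ≈ 1.4914.
c_gold = y_gold − (n+g+δ)·k_gold = 1.4914 − 0.109·3.9678 ≈ 1.0589.

c_gold ≈ 1.0589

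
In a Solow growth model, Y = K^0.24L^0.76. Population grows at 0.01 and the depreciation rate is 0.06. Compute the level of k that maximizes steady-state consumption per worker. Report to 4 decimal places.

k_gold ≈ 5.0594

Capital per worker breaks even when investment replaces (n + δ)·k; here n + δ = 0.07.
At the golden rule the marginal product of capital equals n+δ: 0.24·k^(0.24−1) = 0.07. Solving, k_gold = (0.24/0.07)^(1/0.76) ≈ 5.0594.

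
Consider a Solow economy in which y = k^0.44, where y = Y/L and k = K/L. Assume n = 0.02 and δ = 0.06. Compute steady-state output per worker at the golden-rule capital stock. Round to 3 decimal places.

n + δ = 0.02 + 0.06 = 0.08.
Golden rule sets MPK = n+δ: 0.44·k^(0.44−1) = 0.08, so k_gold = (0.44/0.08)^(1/0.56) ≈ 20.9931.
Output: y_gold = k_gold^0.44 = 20.9931^0.44 ≈ 3.8169.

y_gold ≈ 3.817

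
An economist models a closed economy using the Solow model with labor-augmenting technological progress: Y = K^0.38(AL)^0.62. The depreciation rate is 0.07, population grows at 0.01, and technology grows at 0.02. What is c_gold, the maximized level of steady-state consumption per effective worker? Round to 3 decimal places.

c_gold ≈ 1.405

n + g + δ = 0.01 + 0.02 + 0.07 = 0.1.
Golden rule sets MPK = n+g+δ: 0.38·k^(0.38−1) = 0.1, so k_gold = (0.38/0.1)^(1/0.62) ≈ 8.6126.
y_gold = 8.6126^0.38 ≈ 2.2665.
c_gold = y_gold − (n+g+δ)·k_gold = 2.2665 − 0.1·8.6126 ≈ 1.4052.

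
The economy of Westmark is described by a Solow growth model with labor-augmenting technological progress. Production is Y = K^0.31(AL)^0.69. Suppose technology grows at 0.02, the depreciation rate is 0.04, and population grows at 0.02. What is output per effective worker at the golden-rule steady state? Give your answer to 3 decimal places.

Capital per effective worker breaks even when investment replaces (n + g + δ)·k; here n + g + δ = 0.08.
Setting f'(k) = n+g+δ gives 0.31·k^(0.31−1) = 0.08, hence k_gold = (0.31/0.08)^(1/0.69) ≈ 7.1214.
Output: y_gold = k_gold^0.31 = 7.1214^0.31 ≈ 1.8378.

y_gold ≈ 1.838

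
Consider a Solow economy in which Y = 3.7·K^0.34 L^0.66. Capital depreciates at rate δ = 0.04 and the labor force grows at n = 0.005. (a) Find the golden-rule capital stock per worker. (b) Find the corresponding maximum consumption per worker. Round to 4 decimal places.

(a) k_gold ≈ 155.4599; (b) c_gold ≈ 13.5799

Break-even investment rate: n + δ = 0.005 + 0.04 = 0.045.
Golden rule sets MPK = n+δ: 0.34·3.7·k^(0.34−1) = 0.045, so k_gold = (0.34·3.7/0.045)^(1/0.66) ≈ 155.4599.
y_gold = 3.7·155.4599^0.34 ≈ 20.5756; c_gold = y_gold − 0.045·k_gold ≈ 13.5799.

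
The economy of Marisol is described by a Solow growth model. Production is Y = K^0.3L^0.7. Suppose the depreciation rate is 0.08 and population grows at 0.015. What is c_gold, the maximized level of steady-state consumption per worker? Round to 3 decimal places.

c_gold ≈ 1.146

n + δ = 0.015 + 0.08 = 0.095.
Maximizing c = f(k) − (n+δ)·k gives f'(k) = n+δ, i.e. 0.3·k^(0.3−1) = 0.095, so k_gold = (0.3/0.095)^(1/0.7) ≈ 5.1692.
y_gold = 5.1692^0.3 ≈ 1.6369.
c_gold = y_gold − (n+δ)·k_gold = 1.6369 − 0.095·5.1692 ≈ 1.1458.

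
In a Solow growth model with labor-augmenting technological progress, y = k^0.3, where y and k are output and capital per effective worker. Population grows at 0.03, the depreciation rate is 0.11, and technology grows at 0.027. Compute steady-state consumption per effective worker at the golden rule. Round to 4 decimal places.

Break-even investment rate: n + g + δ = 0.03 + 0.027 + 0.11 = 0.167.
Maximizing c = f(k) − (n+g+δ)·k gives f'(k) = n+g+δ, i.e. 0.3·k^(0.3−1) = 0.167, so k_gold = (0.3/0.167)^(1/0.7) ≈ 2.3091.
y_gold = 2.3091^0.3 ≈ 1.2854.
c_gold = y_gold − (n+g+δ)·k_gold = 1.2854 − 0.167·2.3091 ≈ 0.8998.

c_gold ≈ 0.8998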